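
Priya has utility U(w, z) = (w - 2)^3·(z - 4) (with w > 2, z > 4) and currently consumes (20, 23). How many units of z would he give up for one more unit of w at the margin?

MRS = 19/6

MU_w = 3·(w−2)^2·(z−4), MU_z = (w−2)^3.
MRS = (3/1)·(z−4)/(w−2).
At (20, 23): MRS = 19/6.
The indifference curve has slope −19/6 at this bundle.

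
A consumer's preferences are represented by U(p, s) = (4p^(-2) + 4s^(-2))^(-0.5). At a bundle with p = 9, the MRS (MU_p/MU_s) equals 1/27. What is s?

For CES with ρ = -2, MRS = (s/p)^3.
Setting (s/9)^3 = 1/27 gives s/9 = 1/3 and s = 3.

s = 3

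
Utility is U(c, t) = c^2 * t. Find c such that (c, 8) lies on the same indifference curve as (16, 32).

c = 32

U(16, 32) = 8192.
Set U(c, 8) = 8192 and solve.
With t = 8: c^2 = 8192/8 = 1024; taking the square root, c = 32.
Check: U(32, 8) = 8192.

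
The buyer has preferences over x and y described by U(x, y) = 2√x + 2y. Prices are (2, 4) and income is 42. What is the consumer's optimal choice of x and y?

MU_x = 2/(2√x), MU_y = 2.
MRS = 2/(2√x) ÷ 2.
Tangency: set MRS = p_x/p_y = 2/4 = 0.5.
MRS depends only on x: 0.5/√x = 0.5 ⇒ √x = 0.5/0.5 = 1 ⇒ x* = 1.
From the budget, 4·y = 42 − 2·1 = 40, so y* = 10.

x* = 1, y* = 10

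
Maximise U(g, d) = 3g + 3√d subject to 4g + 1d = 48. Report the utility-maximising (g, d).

g* = 11, d* = 4

MU_g = 3, MU_d = 3/(2√d).
MRS = 3 ÷ (3/(2√d)).
Tangency: set MRS = p_g/p_d = 4/1 = 4.
MRS depends only on d: 2·√d = 4 ⇒ √d = 4/2 = 2 ⇒ d* = 4.
From the budget, 4·g = 48 − 1·4 = 44, so g* = 11.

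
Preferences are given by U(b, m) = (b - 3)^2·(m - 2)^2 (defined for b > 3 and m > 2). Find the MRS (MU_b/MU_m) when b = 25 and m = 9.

MRS = 7/22

MU_b = 2·(b−3)·(m−2)^2, MU_m = 2·(b−3)^2·(m−2).
MRS = (m−2)/(b−3).
At (25, 9): MRS = 7/22.
That is, one extra unit of b is worth 7/22 units of m at the margin.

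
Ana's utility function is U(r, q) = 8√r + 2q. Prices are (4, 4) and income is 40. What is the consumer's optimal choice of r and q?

MU_r = 8/(2√r), MU_q = 2.
MRS = 8/(2√r) ÷ 2.
Tangency: set MRS = p_r/p_q = 4/4 = 1.
MRS depends only on r: 2/√r = 1 ⇒ √r = 2/1 = 2 ⇒ r* = 4.
From the budget, 4·q = 40 − 4·4 = 24, so q* = 6.

r* = 4, q* = 6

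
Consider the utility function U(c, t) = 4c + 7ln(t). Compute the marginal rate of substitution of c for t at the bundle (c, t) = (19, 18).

MRS = 72/7

MU_c = 4, MU_t = 7/t.
MRS = 4 ÷ (7/t).
At (19, 18): MRS = 72/7.
That is, one extra unit of c is worth 72/7 units of t at the margin.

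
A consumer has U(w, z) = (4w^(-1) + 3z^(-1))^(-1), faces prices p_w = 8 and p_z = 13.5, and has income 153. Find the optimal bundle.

w* = 9, z* = 6

For CES with ρ = -1, MRS = (4/3)·(z/w)^2.
Tangency: set MRS = p_w/p_z = 8/13.5 = 16/27.
So (z/w)^2 = 4/9; taking the square root, z/w = 2/3, i.e. z = (2/3)·w.
Substitute into the budget 8·w + 13.5·z = 153: 17·w = 153, so w* = 9 and z* = (2/3)·9 = 6.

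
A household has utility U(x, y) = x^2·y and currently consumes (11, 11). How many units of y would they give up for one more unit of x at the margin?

MRS = 2

MU_x = 2·x·y and MU_y = x^2.
MRS = MU_x/MU_y = (2/1)·y/x.
At (11, 11): MRS = 2.
The indifference curve has slope −2 at this bundle.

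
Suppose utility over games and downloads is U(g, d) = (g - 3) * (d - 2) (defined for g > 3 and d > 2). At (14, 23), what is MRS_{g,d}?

MU_g = (d−2), MU_d = (g−3).
MRS = (d−2)/(g−3).
At (14, 23): MRS = 21/11.
That is, one extra unit of g is worth 21/11 units of d at the margin.

MRS = 21/11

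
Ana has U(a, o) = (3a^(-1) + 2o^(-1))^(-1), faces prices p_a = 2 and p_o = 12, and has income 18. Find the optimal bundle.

a* = 3, o* = 1

For CES with ρ = -1, MRS = (3/2)·(o/a)^2.
Tangency: set MRS = p_a/p_o = 2/12 = 1/6.
So (o/a)^2 = 1/9; taking the square root, o/a = 1/3, i.e. o = (1/3)·a.
Substitute into the budget 2·a + 12·o = 18: 6·a = 18, so a* = 3 and o* = (1/3)·3 = 1.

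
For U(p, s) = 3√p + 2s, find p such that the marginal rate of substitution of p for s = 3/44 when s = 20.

p = 121

MU_p = 3/(2√p), MU_s = 2.
MRS = 3/(2√p) ÷ 2.
MRS depends only on p: 0.75/√p = 3/44 ⇒ √p = 0.75/(3/44) = 11 ⇒ p = 121.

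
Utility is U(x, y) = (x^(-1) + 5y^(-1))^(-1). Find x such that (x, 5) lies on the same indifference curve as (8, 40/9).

U depends on (x, y) only through S = x^(-1) + 5y^(-1), so equal utility means equal S. At (8, 40/9): S = 1.25.
With y = 5: 5·5^(-1) = 1, so x^(-1) = 1.25 − 1 = 0.25.
Hence x = 1/0.25 = 4.
Check: U(4, 5) = 0.8.

x = 4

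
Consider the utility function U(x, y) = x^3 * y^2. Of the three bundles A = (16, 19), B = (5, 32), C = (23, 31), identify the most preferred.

Evaluate utility at each bundle:
U(A) = 1478656.
U(B) = 128000.
U(C) = 11692487.
Highest utility is C, so C ≻ A ≻ B.

Bundle C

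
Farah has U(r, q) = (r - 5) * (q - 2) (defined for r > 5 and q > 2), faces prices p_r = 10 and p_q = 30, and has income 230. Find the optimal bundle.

MU_r = (q−2), MU_q = (r−5).
MRS = (q−2)/(r−5).
Tangency: set MRS = p_r/p_q = 10/30 = 1/3.
So (q − 2)/(r − 5) = 1/3, i.e. (q − 2) = (1/3)·(r − 5).
Rewrite the budget in excess-of-subsistence terms: 10·(r − 5) + 30·(q − 2) = 230 − 10·5 − 30·2 = 120.
Substituting, 20·(r − 5) = 120, so r − 5 = 6 and r* = 11.
Then q − 2 = (1/3)·6 = 2, so q* = 4.

r* = 11, q* = 4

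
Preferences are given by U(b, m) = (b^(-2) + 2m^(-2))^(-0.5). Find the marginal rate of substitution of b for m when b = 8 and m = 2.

For CES with ρ = -2, MRS = (1/2)·(m/b)^3.
At (8, 2): MRS = 1/128.
The indifference curve has slope −1/128 at this bundle.

MRS = 1/128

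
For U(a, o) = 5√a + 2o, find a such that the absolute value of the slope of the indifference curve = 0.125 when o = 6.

MU_a = 5/(2√a), MU_o = 2.
MRS = 5/(2√a) ÷ 2.
MRS depends only on a: 1.25/√a = 0.125 ⇒ √a = 1.25/0.125 = 10 ⇒ a = 100.

a = 100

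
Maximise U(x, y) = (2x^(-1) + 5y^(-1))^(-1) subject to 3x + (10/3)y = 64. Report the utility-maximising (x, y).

For CES with ρ = -1, MRS = (2/5)·(y/x)^2.
Tangency: set MRS = p_x/p_y = 3/(10/3) = 0.9.
So (y/x)^2 = 2.25; taking the square root, y/x = 1.5, i.e. y = 1.5·x.
Substitute into the budget 3·x + (10/3)·y = 64: 8·x = 64, so x* = 8 and y* = 1.5·8 = 12.

x* = 8, y* = 12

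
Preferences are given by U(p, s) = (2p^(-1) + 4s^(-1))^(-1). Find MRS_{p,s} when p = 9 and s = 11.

For CES with ρ = -1, MRS = (2/4)·(s/p)^2.
At (9, 11): MRS = 121/162.
The indifference curve has slope −121/162 at this bundle.

MRS = 121/162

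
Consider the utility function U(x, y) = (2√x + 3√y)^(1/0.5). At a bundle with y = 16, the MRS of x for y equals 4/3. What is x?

x = 4

For CES with ρ = 0.5, MRS = (2/3)·√(y/x).
Setting (2/3)·√(16/x) = 4/3 gives √(16/x) = 2, so 16/x = 4 and x = 4.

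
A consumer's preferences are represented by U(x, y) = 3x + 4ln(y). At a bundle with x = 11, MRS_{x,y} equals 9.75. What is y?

y = 13

MU_x = 3, MU_y = 4/y.
MRS = 3 ÷ (4/y).
MRS depends only on y: 0.75·y = 9.75 ⇒ y = 9.75/0.75 = 13.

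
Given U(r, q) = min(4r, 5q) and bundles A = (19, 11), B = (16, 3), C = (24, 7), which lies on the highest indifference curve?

Evaluate utility at each bundle:
U(A) = 55.
U(B) = 15.
U(C) = 35.
Highest utility is A, so A ≻ C ≻ B.

Bundle A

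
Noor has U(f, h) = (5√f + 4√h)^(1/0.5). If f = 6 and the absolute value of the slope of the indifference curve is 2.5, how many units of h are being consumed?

For CES with ρ = 0.5, MRS = (5/4)·√(h/f).
Setting (5/4)·√(h/6) = 2.5 gives √(h/6) = 2, so h/6 = 4 and h = 24.

h = 24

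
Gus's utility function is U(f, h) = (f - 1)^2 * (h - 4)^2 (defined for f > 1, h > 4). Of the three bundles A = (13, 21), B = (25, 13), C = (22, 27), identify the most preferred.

Bundle C

Evaluate utility at each bundle:
U(A) = 41616.
U(B) = 46656.
U(C) = 233289.
Highest utility is C, so C ≻ B ≻ A.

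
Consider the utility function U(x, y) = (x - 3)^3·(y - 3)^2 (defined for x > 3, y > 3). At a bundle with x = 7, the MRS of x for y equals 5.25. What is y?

MU_x = 3·(x−3)^2·(y−3)^2, MU_y = 2·(x−3)^3·(y−3).
MRS = (3/2)·(y−3)/(x−3).
Substitute x = 7: MRS = (y − 3)/(8/3). Setting this equal to 5.25 gives y − 3 = 5.25·(8/3) = 14, so y = 17.

y = 17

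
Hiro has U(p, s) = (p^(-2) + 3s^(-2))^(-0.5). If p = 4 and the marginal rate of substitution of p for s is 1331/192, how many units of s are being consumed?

s = 11

For CES with ρ = -2, MRS = (1/3)·(s/p)^3.
Setting (1/3)·(s/4)^3 = 1331/192 gives (s/4)^3 = 1331/64, so s/4 = 2.75 and s = 11.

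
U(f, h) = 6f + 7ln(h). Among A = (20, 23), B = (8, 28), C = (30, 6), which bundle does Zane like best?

Bundle C

Evaluate utility at each bundle:
U(A) = 141.948.
U(B) = 71.325.
U(C) = 192.542.
Highest utility is C, so C ≻ A ≻ B.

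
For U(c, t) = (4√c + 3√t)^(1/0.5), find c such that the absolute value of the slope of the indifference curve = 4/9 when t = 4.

For CES with ρ = 0.5, MRS = (4/3)·√(t/c).
Setting (4/3)·√(4/c) = 4/9 gives √(4/c) = 1/3, so 4/c = 1/9 and c = 36.

c = 36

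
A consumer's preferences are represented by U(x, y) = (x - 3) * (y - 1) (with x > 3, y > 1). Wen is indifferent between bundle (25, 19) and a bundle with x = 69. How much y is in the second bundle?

U(25, 19) = 396.
Set U(69, y) = 396 and solve.
With x = 69: (69 − 3) = 66, so (y − 1) = 396/66 = 6.
So y = 1 + 6 = 7.
Check: U(69, 7) = 396.

y = 7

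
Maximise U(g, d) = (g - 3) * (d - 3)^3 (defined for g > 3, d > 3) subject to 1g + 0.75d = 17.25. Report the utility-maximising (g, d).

MU_g = (d−3)^3, MU_d = 3·(g−3)·(d−3)^2.
MRS = (1/3)·(d−3)/(g−3).
Tangency: set MRS = p_g/p_d = 1/0.75 = 4/3.
So (1/3)·(d − 3)/(g − 3) = 4/3, i.e. (d − 3) = 4·(g − 3).
Rewrite the budget in excess-of-subsistence terms: 1·(g − 3) + 0.75·(d − 3) = 17.25 − 1·3 − 0.75·3 = 12.
Substituting, 4·(g − 3) = 12, so g − 3 = 3 and g* = 6.
Then d − 3 = 4·3 = 12, so d* = 15.

g* = 6, d* = 15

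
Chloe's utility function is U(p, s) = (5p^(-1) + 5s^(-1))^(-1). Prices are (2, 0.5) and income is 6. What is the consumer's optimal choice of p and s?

For CES with ρ = -1, MRS = (s/p)^2.
Tangency: set MRS = p_p/p_s = 2/0.5 = 4.
So (s/p)^2 = 4; taking the square root, s/p = 2, i.e. s = 2·p.
Substitute into the budget 2·p + 0.5·s = 6: 3·p = 6, so p* = 2 and s* = 2·2 = 4.

p* = 2, s* = 4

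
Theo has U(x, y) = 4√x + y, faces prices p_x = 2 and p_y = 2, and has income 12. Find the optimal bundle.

MU_x = 4/(2√x), MU_y = 1.
MRS = 4/(2√x) ÷ 1.
Tangency: set MRS = p_x/p_y = 2/2 = 1.
MRS depends only on x: 2/√x = 1 ⇒ √x = 2/1 = 2 ⇒ x* = 4.
From the budget, 2·y = 12 − 2·4 = 4, so y* = 2.

x* = 4, y* = 2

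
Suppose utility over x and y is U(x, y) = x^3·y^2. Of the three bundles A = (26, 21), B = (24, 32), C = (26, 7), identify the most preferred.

Evaluate utility at each bundle:
U(A) = 7751016.
U(B) = 14155776.
U(C) = 861224.
Highest utility is B, so B ≻ A ≻ C.

Bundle B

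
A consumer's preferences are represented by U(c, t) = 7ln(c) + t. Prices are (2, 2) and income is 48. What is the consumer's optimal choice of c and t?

c* = 7, t* = 17

MU_c = 7/c, MU_t = 1.
MRS = 7/c ÷ 1.
Tangency: set MRS = p_c/p_t = 2/2 = 1.
MRS depends only on c: 7/c = 1 ⇒ c* = 7/1 = 7.
From the budget, 2·t = 48 − 2·7 = 34, so t* = 17.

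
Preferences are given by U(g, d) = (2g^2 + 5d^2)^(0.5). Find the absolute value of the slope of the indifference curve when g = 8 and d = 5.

For CES with ρ = 2, MRS = (2/5)·(d/g)^(-1).
At (8, 5): MRS = 16/25.
The indifference curve has slope −16/25 at this bundle.

MRS = 16/25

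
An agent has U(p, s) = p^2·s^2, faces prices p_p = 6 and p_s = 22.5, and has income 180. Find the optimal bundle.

MU_p = 2·p·s^2 and MU_s = 2·p^2·s.
MRS = MU_p/MU_s = s/p.
Tangency: set MRS = p_p/p_s = 6/22.5 = 4/15.
So s/p = 4/15, i.e. s = (4/15)·p.
Substitute into the budget 6·p + 22.5·s = 180: 12·p = 180, so p* = 15.
Then s* = (4/15)·15 = 4.

p* = 15, s* = 4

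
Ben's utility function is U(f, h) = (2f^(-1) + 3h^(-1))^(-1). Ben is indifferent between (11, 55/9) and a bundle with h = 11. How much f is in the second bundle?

U depends on (f, h) only through S = 2f^(-1) + 3h^(-1), so equal utility means equal S. At (11, 55/9): S = 37/55.
With h = 11: 3·11^(-1) = 3/11, so 2f^(-1) = 37/55 − 3/11 = 0.4, i.e. f^(-1) = 0.2.
Hence f = 1/0.2 = 5.
Check: U(5, 11) = 1.4865.

f = 5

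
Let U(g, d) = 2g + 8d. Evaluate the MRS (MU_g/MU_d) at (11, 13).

MRS = 0.25

MU_g = 2, MU_d = 8, so MRS = 2/8 = 0.25 at every bundle.
At (11, 13): MRS = 0.25.
The indifference curve has slope −0.25 at this bundle.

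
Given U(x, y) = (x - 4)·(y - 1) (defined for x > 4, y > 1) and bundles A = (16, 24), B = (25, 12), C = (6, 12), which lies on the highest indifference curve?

Evaluate utility at each bundle:
U(A) = 276.
U(B) = 231.
U(C) = 22.
Highest utility is A, so A ≻ B ≻ C.

Bundle A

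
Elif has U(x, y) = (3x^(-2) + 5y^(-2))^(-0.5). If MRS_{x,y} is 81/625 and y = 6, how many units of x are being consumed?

For CES with ρ = -2, MRS = (3/5)·(y/x)^3.
Setting (3/5)·(6/x)^3 = 81/625 gives (6/x)^3 = 27/125, so 6/x = 0.6 and x = 10.

x = 10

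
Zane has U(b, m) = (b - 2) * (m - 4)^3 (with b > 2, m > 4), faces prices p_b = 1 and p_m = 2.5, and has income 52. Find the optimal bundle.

b* = 12, m* = 16

MU_b = (m−4)^3, MU_m = 3·(b−2)·(m−4)^2.
MRS = (1/3)·(m−4)/(b−2).
Tangency: set MRS = p_b/p_m = 1/2.5 = 0.4.
So (1/3)·(m − 4)/(b − 2) = 0.4, i.e. (m − 4) = 1.2·(b − 2).
Rewrite the budget in excess-of-subsistence terms: 1·(b − 2) + 2.5·(m − 4) = 52 − 1·2 − 2.5·4 = 40.
Substituting, 4·(b − 2) = 40, so b − 2 = 10 and b* = 12.
Then m − 4 = 1.2·10 = 12, so m* = 16.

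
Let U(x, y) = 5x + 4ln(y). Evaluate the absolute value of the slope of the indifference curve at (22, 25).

MU_x = 5, MU_y = 4/y.
MRS = 5 ÷ (4/y).
At (22, 25): MRS = 31.25.
The indifference curve has slope −31.25 at this bundle.

MRS = 31.25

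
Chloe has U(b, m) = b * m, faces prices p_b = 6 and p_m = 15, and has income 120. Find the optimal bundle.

b* = 10, m* = 4

MU_b = m and MU_m = b.
MRS = MU_b/MU_m = m/b.
Tangency: set MRS = p_b/p_m = 6/15 = 0.4.
So m/b = 0.4, i.e. m = 0.4·b.
Substitute into the budget 6·b + 15·m = 120: 12·b = 120, so b* = 10.
Then m* = 0.4·10 = 4.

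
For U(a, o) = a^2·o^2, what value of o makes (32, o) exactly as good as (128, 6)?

U(128, 6) = 589824.
Set U(32, o) = 589824 and solve.
With a = 32: 32^2 = 1024, so o^2 = 589824/1024 = 576; taking the square root, o = 24.
Check: U(32, 24) = 589824.

o = 24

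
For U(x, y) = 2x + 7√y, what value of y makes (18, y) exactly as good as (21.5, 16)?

y = 25

U(21.5, 16) = 71.
Set U(18, y) = 71 and solve.
With x = 18: 7√y = 71 − 2·18 = 35, so √y = 5 and y = 25.
Check: U(18, 25) = 71.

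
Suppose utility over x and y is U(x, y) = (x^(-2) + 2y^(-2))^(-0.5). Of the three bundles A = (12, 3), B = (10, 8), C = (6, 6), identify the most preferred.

Bundle B

Evaluate utility at each bundle:
U(A) = 2.089.
U(B) = 4.924.
U(C) = 3.464.
Highest utility is B, so B ≻ C ≻ A.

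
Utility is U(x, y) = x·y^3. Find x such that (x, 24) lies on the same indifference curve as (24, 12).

x = 3

U(24, 12) = 41472.
Set U(x, 24) = 41472 and solve.
With y = 24: 24^3 = 13824, so x = 41472/13824 = 3.
Check: U(3, 24) = 41472.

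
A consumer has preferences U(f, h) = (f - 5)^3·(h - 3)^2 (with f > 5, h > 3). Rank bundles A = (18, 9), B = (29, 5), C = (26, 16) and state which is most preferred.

Bundle C

Evaluate utility at each bundle:
U(A) = 79092.
U(B) = 55296.
U(C) = 1565109.
Highest utility is C, so C ≻ A ≻ B.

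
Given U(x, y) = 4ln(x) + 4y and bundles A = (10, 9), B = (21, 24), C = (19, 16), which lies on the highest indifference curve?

Evaluate utility at each bundle:
U(A) = 45.210.
U(B) = 108.178.
U(C) = 75.778.
Highest utility is B, so B ≻ C ≻ A.

Bundle B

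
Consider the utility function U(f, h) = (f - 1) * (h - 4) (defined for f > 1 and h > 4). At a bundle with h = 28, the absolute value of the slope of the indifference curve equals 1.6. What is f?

MU_f = (h−4), MU_h = (f−1).
MRS = (h−4)/(f−1).
Substitute h = 28: MRS = 24/(f − 1). Setting this equal to 1.6 gives f − 1 = 24/1.6 = 15, so f = 16.

f = 16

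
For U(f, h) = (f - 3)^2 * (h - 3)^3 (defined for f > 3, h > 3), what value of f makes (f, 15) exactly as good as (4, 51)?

f = 11

U(4, 51) = 110592.
Set U(f, 15) = 110592 and solve.
With h = 15: (15 − 3)^3 = 1728, so (f − 3)^2 = 110592/1728 = 64.
Taking the square root (with f > 3): f − 3 = 8, so f = 11.
Check: U(11, 15) = 110592.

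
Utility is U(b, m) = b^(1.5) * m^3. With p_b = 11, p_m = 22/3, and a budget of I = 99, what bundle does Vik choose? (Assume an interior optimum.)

MU_b = 1.5·√b·m^3 and MU_m = 3·b^(1.5)·m^2.
MRS = MU_b/MU_m = (0.5)·m/b.
Tangency: set MRS = p_b/p_m = 11/(22/3) = 1.5.
So (0.5)·m/b = 1.5, i.e. m = 3·b.
Substitute into the budget 11·b + (22/3)·m = 99: 33·b = 99, so b* = 3.
Then m* = 3·3 = 9.

b* = 3, m* = 9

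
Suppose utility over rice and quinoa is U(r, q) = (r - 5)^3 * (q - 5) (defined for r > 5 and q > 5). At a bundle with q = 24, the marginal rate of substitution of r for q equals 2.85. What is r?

MU_r = 3·(r−5)^2·(q−5), MU_q = (r−5)^3.
MRS = (3/1)·(q−5)/(r−5).
Substitute q = 24: MRS = 57/(r − 5). Setting this equal to 2.85 gives r − 5 = 57/2.85 = 20, so r = 25.

r = 25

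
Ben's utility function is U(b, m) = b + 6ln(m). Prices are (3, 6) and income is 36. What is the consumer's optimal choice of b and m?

MU_b = 1, MU_m = 6/m.
MRS = 1 ÷ (6/m).
Tangency: set MRS = p_b/p_m = 3/6 = 0.5.
MRS depends only on m: (1/6)·m = 0.5 ⇒ m* = 0.5/(1/6) = 3.
From the budget, 3·b = 36 − 6·3 = 18, so b* = 6.

b* = 6, m* = 3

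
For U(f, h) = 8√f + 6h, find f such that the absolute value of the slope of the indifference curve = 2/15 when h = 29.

MU_f = 8/(2√f), MU_h = 6.
MRS = 8/(2√f) ÷ 6.
MRS depends only on f: (2/3)/√f = 2/15 ⇒ √f = (2/3)/(2/15) = 5 ⇒ f = 25.

f = 25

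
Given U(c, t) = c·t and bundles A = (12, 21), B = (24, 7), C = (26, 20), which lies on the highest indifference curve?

Evaluate utility at each bundle:
U(A) = 252.
U(B) = 168.
U(C) = 520.
Highest utility is C, so C ≻ A ≻ B.

Bundle C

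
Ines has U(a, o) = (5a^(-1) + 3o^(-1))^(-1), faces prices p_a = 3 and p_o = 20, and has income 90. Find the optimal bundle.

a* = 10, o* = 3

For CES with ρ = -1, MRS = (5/3)·(o/a)^2.
Tangency: set MRS = p_a/p_o = 3/20 = 0.15.
So (o/a)^2 = 9/100; taking the square root, o/a = 0.3, i.e. o = 0.3·a.
Substitute into the budget 3·a + 20·o = 90: 9·a = 90, so a* = 10 and o* = 0.3·10 = 3.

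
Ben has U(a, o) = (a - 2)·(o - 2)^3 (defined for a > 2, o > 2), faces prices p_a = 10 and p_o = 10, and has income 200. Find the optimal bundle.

a* = 6, o* = 14

MU_a = (o−2)^3, MU_o = 3·(a−2)·(o−2)^2.
MRS = (1/3)·(o−2)/(a−2).
Tangency: set MRS = p_a/p_o = 10/10 = 1.
So (1/3)·(o − 2)/(a − 2) = 1, i.e. (o − 2) = 3·(a − 2).
Rewrite the budget in excess-of-subsistence terms: 10·(a − 2) + 10·(o − 2) = 200 − 10·2 − 10·2 = 160.
Substituting, 40·(a − 2) = 160, so a − 2 = 4 and a* = 6.
Then o − 2 = 3·4 = 12, so o* = 14.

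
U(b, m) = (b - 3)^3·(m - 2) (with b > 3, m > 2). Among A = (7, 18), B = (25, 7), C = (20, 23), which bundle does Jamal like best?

Evaluate utility at each bundle:
U(A) = 1024.
U(B) = 53240.
U(C) = 103173.
Highest utility is C, so C ≻ B ≻ A.

Bundle C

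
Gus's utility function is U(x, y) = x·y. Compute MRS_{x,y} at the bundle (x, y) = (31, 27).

MRS = 27/31

MU_x = y and MU_y = x.
MRS = MU_x/MU_y = y/x.
At (31, 27): MRS = 27/31.
The indifference curve has slope −27/31 at this bundle.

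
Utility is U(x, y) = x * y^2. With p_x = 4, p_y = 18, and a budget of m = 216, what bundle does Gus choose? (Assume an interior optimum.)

x* = 18, y* = 8

MU_x = y^2 and MU_y = 2·x·y.
MRS = MU_x/MU_y = (1/2)·y/x.
Tangency: set MRS = p_x/p_y = 4/18 = 2/9.
So (1/2)·y/x = 2/9, i.e. y = (4/9)·x.
Substitute into the budget 4·x + 18·y = 216: 12·x = 216, so x* = 18.
Then y* = (4/9)·18 = 8.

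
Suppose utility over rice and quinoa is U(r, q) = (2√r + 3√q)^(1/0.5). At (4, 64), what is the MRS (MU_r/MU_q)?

MRS = 8/3

For CES with ρ = 0.5, MRS = (2/3)·√(q/r).
At (4, 64): MRS = 8/3.
So at (4, 64) the consumer would give up 8/3 units of q for one more unit of r.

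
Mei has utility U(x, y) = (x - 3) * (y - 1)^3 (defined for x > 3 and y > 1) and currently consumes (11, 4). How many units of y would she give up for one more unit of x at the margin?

MU_x = (y−1)^3, MU_y = 3·(x−3)·(y−1)^2.
MRS = (1/3)·(y−1)/(x−3).
At (11, 4): MRS = 0.125.
The indifference curve has slope −0.125 at this bundle.

MRS = 0.125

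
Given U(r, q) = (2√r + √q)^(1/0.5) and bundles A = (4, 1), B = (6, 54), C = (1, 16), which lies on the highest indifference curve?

Evaluate utility at each bundle:
U(A) = 25.000.
U(B) = 150.000.
U(C) = 36.000.
Highest utility is B, so B ≻ C ≻ A.

Bundle B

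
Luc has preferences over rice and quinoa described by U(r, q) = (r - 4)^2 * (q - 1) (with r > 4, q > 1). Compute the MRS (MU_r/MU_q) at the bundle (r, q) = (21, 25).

MU_r = 2·(r−4)·(q−1), MU_q = (r−4)^2.
MRS = (2/1)·(q−1)/(r−4).
At (21, 25): MRS = 48/17.
The indifference curve has slope −48/17 at this bundle.

MRS = 48/17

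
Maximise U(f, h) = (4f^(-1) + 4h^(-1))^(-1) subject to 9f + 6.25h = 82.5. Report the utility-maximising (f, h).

For CES with ρ = -1, MRS = (h/f)^2.
Tangency: set MRS = p_f/p_h = 9/6.25 = 36/25.
So (h/f)^2 = 36/25; taking the square root, h/f = 1.2, i.e. h = 1.2·f.
Substitute into the budget 9·f + 6.25·h = 82.5: 16.5·f = 82.5, so f* = 5 and h* = 1.2·5 = 6.

f* = 5, h* = 6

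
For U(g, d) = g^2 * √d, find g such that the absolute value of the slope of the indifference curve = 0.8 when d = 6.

MU_g = 2·g·√d and MU_d = 0.5·g^2·d^(-0.5).
MRS = MU_g/MU_d = (4)·d/g.
Substitute d = 6: MRS = 24/g. Setting 24/g = 0.8 gives g = 24/0.8 = 30.

g = 30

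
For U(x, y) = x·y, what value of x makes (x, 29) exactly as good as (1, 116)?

U(1, 116) = 116.
Set U(x, 29) = 116 and solve.
With y = 29: x = 116/29 = 4.
Check: U(4, 29) = 116.

x = 4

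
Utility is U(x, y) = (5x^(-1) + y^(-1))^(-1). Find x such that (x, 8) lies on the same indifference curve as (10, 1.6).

U depends on (x, y) only through S = 5x^(-1) + y^(-1), so equal utility means equal S. At (10, 1.6): S = 1.125.
With y = 8: 8^(-1) = 0.125, so 5x^(-1) = 1.125 − 0.125 = 1, i.e. x^(-1) = 0.2.
Hence x = 1/0.2 = 5.
Check: U(5, 8) = 0.8889.

x = 5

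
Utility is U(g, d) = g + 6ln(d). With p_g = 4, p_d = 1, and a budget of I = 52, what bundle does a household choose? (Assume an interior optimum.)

MU_g = 1, MU_d = 6/d.
MRS = 1 ÷ (6/d).
Tangency: set MRS = p_g/p_d = 4/1 = 4.
MRS depends only on d: (1/6)·d = 4 ⇒ d* = 4/(1/6) = 24.
From the budget, 4·g = 52 − 1·24 = 28, so g* = 7.

g* = 7, d* = 24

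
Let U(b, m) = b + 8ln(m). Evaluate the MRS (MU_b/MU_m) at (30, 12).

MRS = 1.5

MU_b = 1, MU_m = 8/m.
MRS = 1 ÷ (8/m).
At (30, 12): MRS = 1.5.
The indifference curve has slope −1.5 at this bundle.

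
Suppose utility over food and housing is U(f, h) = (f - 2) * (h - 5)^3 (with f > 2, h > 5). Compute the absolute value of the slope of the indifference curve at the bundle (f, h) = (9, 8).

MRS = 1/7

MU_f = (h−5)^3, MU_h = 3·(f−2)·(h−5)^2.
MRS = (1/3)·(h−5)/(f−2).
At (9, 8): MRS = 1/7.
So at (9, 8) the consumer would give up 1/7 units of h for one more unit of f.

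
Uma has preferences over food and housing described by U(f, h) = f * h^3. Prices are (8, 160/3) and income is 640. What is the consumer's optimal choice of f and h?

f* = 20, h* = 9

MU_f = h^3 and MU_h = 3·f·h^2.
MRS = MU_f/MU_h = (1/3)·h/f.
Tangency: set MRS = p_f/p_h = 8/(160/3) = 0.15.
So (1/3)·h/f = 0.15, i.e. h = 0.45·f.
Substitute into the budget 8·f + (160/3)·h = 640: 32·f = 640, so f* = 20.
Then h* = 0.45·20 = 9.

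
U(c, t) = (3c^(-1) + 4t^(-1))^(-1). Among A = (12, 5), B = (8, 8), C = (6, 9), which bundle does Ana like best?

Evaluate utility at each bundle:
U(A) = 0.952.
U(B) = 1.143.
U(C) = 1.059.
Highest utility is B, so B ≻ C ≻ A.

Bundle B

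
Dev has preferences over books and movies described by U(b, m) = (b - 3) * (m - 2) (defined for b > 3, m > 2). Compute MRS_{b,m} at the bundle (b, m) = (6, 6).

MRS = 4/3

MU_b = (m−2), MU_m = (b−3).
MRS = (m−2)/(b−3).
At (6, 6): MRS = 4/3.
So at (6, 6) the consumer would give up 4/3 units of m for one more unit of b.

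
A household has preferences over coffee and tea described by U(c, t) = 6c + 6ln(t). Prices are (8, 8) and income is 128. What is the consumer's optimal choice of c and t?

MU_c = 6, MU_t = 6/t.
MRS = 6 ÷ (6/t).
Tangency: set MRS = p_c/p_t = 8/8 = 1.
MRS depends only on t: t = 1 ⇒ t* = 1.
From the budget, 8·c = 128 − 8·1 = 120, so c* = 15.

c* = 15, t* = 1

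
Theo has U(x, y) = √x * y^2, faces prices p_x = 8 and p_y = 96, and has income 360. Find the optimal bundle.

x* = 9, y* = 3

MU_x = 0.5·x^(-0.5)·y^2 and MU_y = 2·√x·y.
MRS = MU_x/MU_y = (0.25)·y/x.
Tangency: set MRS = p_x/p_y = 8/96 = 1/12.
So (0.25)·y/x = 1/12, i.e. y = (1/3)·x.
Substitute into the budget 8·x + 96·y = 360: 40·x = 360, so x* = 9.
Then y* = (1/3)·9 = 3.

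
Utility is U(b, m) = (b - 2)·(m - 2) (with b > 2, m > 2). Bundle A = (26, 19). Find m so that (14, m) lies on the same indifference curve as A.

m = 36

U(26, 19) = 408.
Set U(14, m) = 408 and solve.
With b = 14: (14 − 2) = 12, so (m − 2) = 408/12 = 34.
So m = 2 + 34 = 36.
Check: U(14, 36) = 408.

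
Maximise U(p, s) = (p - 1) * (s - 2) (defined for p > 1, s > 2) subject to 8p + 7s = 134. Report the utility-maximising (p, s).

p* = 8, s* = 10

MU_p = (s−2), MU_s = (p−1).
MRS = (s−2)/(p−1).
Tangency: set MRS = p_p/p_s = 8/7.
So (s − 2)/(p − 1) = 8/7, i.e. (s − 2) = (8/7)·(p − 1).
Rewrite the budget in excess-of-subsistence terms: 8·(p − 1) + 7·(s − 2) = 134 − 8·1 − 7·2 = 112.
Substituting, 16·(p − 1) = 112, so p − 1 = 7 and p* = 8.
Then s − 2 = (8/7)·7 = 8, so s* = 10.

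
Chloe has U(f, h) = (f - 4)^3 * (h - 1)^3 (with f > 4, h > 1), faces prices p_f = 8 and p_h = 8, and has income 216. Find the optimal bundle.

MU_f = 3·(f−4)^2·(h−1)^3, MU_h = 3·(f−4)^3·(h−1)^2.
MRS = (h−1)/(f−4).
Tangency: set MRS = p_f/p_h = 8/8 = 1.
So (h − 1)/(f − 4) = 1, i.e. (h − 1) = (f − 4).
Rewrite the budget in excess-of-subsistence terms: 8·(f − 4) + 8·(h − 1) = 216 − 8·4 − 8·1 = 176.
Substituting, 16·(f − 4) = 176, so f − 4 = 11 and f* = 15.
Then h − 1 = 11, so h* = 12.

f* = 15, h* = 12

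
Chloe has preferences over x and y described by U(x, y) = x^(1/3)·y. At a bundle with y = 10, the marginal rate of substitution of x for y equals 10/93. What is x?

MU_x = 1/3·x^(-2/3)·y and MU_y = x^(1/3).
MRS = MU_x/MU_y = (1/3)·y/x.
Substitute y = 10: MRS = (10/3)/x. Setting (10/3)/x = 10/93 gives x = (10/3)/(10/93) = 31.

x = 31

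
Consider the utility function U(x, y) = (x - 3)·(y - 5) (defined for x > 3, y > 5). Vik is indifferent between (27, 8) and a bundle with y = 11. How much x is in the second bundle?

x = 15

U(27, 8) = 72.
Set U(x, 11) = 72 and solve.
With y = 11: (11 − 5) = 6, so (x − 3) = 72/6 = 12.
So x = 3 + 12 = 15.
Check: U(15, 11) = 72.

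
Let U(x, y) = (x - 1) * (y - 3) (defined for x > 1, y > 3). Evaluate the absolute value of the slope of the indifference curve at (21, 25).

MRS = 1.1

MU_x = (y−3), MU_y = (x−1).
MRS = (y−3)/(x−1).
At (21, 25): MRS = 1.1.
That is, one extra unit of x is worth 1.1 units of y at the margin.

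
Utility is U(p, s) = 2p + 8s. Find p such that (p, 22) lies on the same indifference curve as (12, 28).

p = 36

U(12, 28) = 248.
Set U(p, 22) = 248 and solve.
2p + 8·22 = 248 ⇒ 2p = 72 ⇒ p = 36.
Check: U(36, 22) = 248.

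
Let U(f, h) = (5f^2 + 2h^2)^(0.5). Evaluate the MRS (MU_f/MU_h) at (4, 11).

MRS = 10/11

For CES with ρ = 2, MRS = (5/2)·(h/f)^(-1).
At (4, 11): MRS = 10/11.
That is, one extra unit of f is worth 10/11 units of h at the margin.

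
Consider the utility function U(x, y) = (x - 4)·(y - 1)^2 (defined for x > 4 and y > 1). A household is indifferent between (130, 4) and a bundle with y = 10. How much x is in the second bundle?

x = 18

U(130, 4) = 1134.
Set U(x, 10) = 1134 and solve.
With y = 10: (10 − 1)^2 = 81, so (x − 4) = 1134/81 = 14.
So x = 4 + 14 = 18.
Check: U(18, 10) = 1134.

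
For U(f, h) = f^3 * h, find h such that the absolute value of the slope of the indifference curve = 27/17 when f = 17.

h = 9

MU_f = 3·f^2·h and MU_h = f^3.
MRS = MU_f/MU_h = (3/1)·h/f.
Substitute f = 17: MRS = h/(17/3). Setting h/(17/3) = 27/17 gives h = (27/17)·(17/3) = 9.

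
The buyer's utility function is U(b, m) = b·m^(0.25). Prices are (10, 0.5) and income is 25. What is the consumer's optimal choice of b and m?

b* = 2, m* = 10

MU_b = m^(0.25) and MU_m = 0.25·b·m^(-0.75).
MRS = MU_b/MU_m = (4)·m/b.
Tangency: set MRS = p_b/p_m = 10/0.5 = 20.
So (4)·m/b = 20, i.e. m = 5·b.
Substitute into the budget 10·b + 0.5·m = 25: 12.5·b = 25, so b* = 2.
Then m* = 5·2 = 10.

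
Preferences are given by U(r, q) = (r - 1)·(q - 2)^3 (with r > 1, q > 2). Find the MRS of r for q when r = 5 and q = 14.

MRS = 1

MU_r = (q−2)^3, MU_q = 3·(r−1)·(q−2)^2.
MRS = (1/3)·(q−2)/(r−1).
At (5, 14): MRS = 1.
That is, one extra unit of r is worth 1 units of q at the margin.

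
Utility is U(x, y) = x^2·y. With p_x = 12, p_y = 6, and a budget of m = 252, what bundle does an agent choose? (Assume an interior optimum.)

x* = 14, y* = 14

MU_x = 2·x·y and MU_y = x^2.
MRS = MU_x/MU_y = (2/1)·y/x.
Tangency: set MRS = p_x/p_y = 12/6 = 2.
So (2/1)·y/x = 2, i.e. y = x.
Substitute into the budget 12·x + 6·y = 252: 18·x = 252, so x* = 14.
Then y* = 14.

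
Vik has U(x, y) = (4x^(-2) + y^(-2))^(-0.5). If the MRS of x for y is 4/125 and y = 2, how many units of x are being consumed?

For CES with ρ = -2, MRS = (4/1)·(y/x)^3.
Setting (4/1)·(2/x)^3 = 4/125 gives (2/x)^3 = 1/125, so 2/x = 0.2 and x = 10.

x = 10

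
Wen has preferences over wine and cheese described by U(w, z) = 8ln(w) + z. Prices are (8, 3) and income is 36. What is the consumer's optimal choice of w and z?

w* = 3, z* = 4

MU_w = 8/w, MU_z = 1.
MRS = 8/w ÷ 1.
Tangency: set MRS = p_w/p_z = 8/3.
MRS depends only on w: 8/w = 8/3 ⇒ w* = 8/(8/3) = 3.
From the budget, 3·z = 36 − 8·3 = 12, so z* = 4.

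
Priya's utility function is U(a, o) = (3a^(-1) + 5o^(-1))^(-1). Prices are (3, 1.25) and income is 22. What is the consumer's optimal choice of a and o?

a* = 4, o* = 8

For CES with ρ = -1, MRS = (3/5)·(o/a)^2.
Tangency: set MRS = p_a/p_o = 3/1.25 = 2.4.
So (o/a)^2 = 4; taking the square root, o/a = 2, i.e. o = 2·a.
Substitute into the budget 3·a + 1.25·o = 22: 5.5·a = 22, so a* = 4 and o* = 2·4 = 8.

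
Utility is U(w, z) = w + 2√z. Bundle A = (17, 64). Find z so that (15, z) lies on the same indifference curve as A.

U(17, 64) = 33.
Set U(15, z) = 33 and solve.
With w = 15: 2√z = 33 − 15 = 18, so √z = 9 and z = 81.
Check: U(15, 81) = 33.

z = 81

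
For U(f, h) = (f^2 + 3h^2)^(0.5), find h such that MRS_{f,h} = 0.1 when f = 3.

For CES with ρ = 2, MRS = (1/3)·(h/f)^(-1).
Setting (1/3)·(h/3)^(-1) = 0.1 gives (h/3)^(-1) = 0.3, so h/3 = 10/3 and h = 10.

h = 10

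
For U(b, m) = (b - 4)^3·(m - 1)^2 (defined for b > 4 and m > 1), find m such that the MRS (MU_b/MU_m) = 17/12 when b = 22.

m = 18

MU_b = 3·(b−4)^2·(m−1)^2, MU_m = 2·(b−4)^3·(m−1).
MRS = (3/2)·(m−1)/(b−4).
Substitute b = 22: MRS = (m − 1)/12. Setting this equal to 17/12 gives m − 1 = (17/12)·12 = 17, so m = 18.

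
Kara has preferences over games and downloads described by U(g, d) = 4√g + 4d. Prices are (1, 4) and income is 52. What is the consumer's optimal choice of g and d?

g* = 4, d* = 12

MU_g = 4/(2√g), MU_d = 4.
MRS = 4/(2√g) ÷ 4.
Tangency: set MRS = p_g/p_d = 1/4 = 0.25.
MRS depends only on g: 0.5/√g = 0.25 ⇒ √g = 0.5/0.25 = 2 ⇒ g* = 4.
From the budget, 4·d = 52 − 1·4 = 48, so d* = 12.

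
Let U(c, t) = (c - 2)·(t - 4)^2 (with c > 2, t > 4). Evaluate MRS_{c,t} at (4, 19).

MRS = 3.75

MU_c = (t−4)^2, MU_t = 2·(c−2)·(t−4).
MRS = (1/2)·(t−4)/(c−2).
At (4, 19): MRS = 3.75.
That is, one extra unit of c is worth 3.75 units of t at the margin.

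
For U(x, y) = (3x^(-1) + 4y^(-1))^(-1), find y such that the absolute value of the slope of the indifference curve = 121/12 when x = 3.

y = 11

For CES with ρ = -1, MRS = (3/4)·(y/x)^2.
Setting (3/4)·(y/3)^2 = 121/12 gives (y/3)^2 = 121/9, so y/3 = 11/3 and y = 11.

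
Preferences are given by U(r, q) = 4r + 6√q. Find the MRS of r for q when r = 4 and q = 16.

MRS = 16/3

MU_r = 4, MU_q = 6/(2√q).
MRS = 4 ÷ (6/(2√q)).
At (4, 16): MRS = 16/3.
The indifference curve has slope −16/3 at this bundle.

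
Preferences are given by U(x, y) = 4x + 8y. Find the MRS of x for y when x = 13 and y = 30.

MU_x = 4, MU_y = 8, so MRS = 4/8 = 0.5 at every bundle.
At (13, 30): MRS = 0.5.
So at (13, 30) the consumer would give up 0.5 units of y for one more unit of x.

MRS = 0.5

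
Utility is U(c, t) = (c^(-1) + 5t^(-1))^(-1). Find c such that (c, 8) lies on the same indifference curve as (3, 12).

U depends on (c, t) only through S = c^(-1) + 5t^(-1), so equal utility means equal S. At (3, 12): S = 0.75.
With t = 8: 5·8^(-1) = 0.625, so c^(-1) = 0.75 − 0.625 = 0.125.
Hence c = 1/0.125 = 8.
Check: U(8, 8) = 1.3333.

c = 8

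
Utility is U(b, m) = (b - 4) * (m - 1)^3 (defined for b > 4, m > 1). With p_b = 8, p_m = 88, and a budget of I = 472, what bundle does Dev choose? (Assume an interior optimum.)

b* = 15, m* = 4

MU_b = (m−1)^3, MU_m = 3·(b−4)·(m−1)^2.
MRS = (1/3)·(m−1)/(b−4).
Tangency: set MRS = p_b/p_m = 8/88 = 1/11.
So (1/3)·(m − 1)/(b − 4) = 1/11, i.e. (m − 1) = (3/11)·(b − 4).
Rewrite the budget in excess-of-subsistence terms: 8·(b − 4) + 88·(m − 1) = 472 − 8·4 − 88·1 = 352.
Substituting, 32·(b − 4) = 352, so b − 4 = 11 and b* = 15.
Then m − 1 = (3/11)·11 = 3, so m* = 4.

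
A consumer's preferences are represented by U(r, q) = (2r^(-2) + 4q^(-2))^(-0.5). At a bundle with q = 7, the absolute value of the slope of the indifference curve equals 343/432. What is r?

For CES with ρ = -2, MRS = (2/4)·(q/r)^3.
Setting (2/4)·(7/r)^3 = 343/432 gives (7/r)^3 = 343/216, so 7/r = 7/6 and r = 6.

r = 6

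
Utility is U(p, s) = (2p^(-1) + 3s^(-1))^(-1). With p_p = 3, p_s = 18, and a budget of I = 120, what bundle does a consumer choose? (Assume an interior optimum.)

For CES with ρ = -1, MRS = (2/3)·(s/p)^2.
Tangency: set MRS = p_p/p_s = 3/18 = 1/6.
So (s/p)^2 = 0.25; taking the square root, s/p = 0.5, i.e. s = 0.5·p.
Substitute into the budget 3·p + 18·s = 120: 12·p = 120, so p* = 10 and s* = 0.5·10 = 5.

p* = 10, s* = 5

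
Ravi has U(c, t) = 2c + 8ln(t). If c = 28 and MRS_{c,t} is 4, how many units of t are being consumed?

t = 16

MU_c = 2, MU_t = 8/t.
MRS = 2 ÷ (8/t).
MRS depends only on t: 0.25·t = 4 ⇒ t = 4/0.25 = 16.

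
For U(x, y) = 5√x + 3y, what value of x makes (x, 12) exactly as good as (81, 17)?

U(81, 17) = 96.
Set U(x, 12) = 96 and solve.
With y = 12: 5√x = 96 − 3·12 = 60, so √x = 12 and x = 144.
Check: U(144, 12) = 96.

x = 144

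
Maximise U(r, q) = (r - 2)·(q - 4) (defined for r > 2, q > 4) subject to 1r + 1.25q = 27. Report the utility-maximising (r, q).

MU_r = (q−4), MU_q = (r−2).
MRS = (q−4)/(r−2).
Tangency: set MRS = p_r/p_q = 1/1.25 = 0.8.
So (q − 4)/(r − 2) = 0.8, i.e. (q − 4) = 0.8·(r − 2).
Rewrite the budget in excess-of-subsistence terms: 1·(r − 2) + 1.25·(q − 4) = 27 − 1·2 − 1.25·4 = 20.
Substituting, 2·(r − 2) = 20, so r − 2 = 10 and r* = 12.
Then q − 4 = 0.8·10 = 8, so q* = 12.

r* = 12, q* = 12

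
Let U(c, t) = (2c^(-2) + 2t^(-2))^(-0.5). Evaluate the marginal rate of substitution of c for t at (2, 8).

MRS = 64

For CES with ρ = -2, MRS = (t/c)^3.
At (2, 8): MRS = 64.
That is, one extra unit of c is worth 64 units of t at the margin.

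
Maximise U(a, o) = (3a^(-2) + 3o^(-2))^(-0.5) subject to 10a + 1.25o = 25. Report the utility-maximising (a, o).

a* = 2, o* = 4

For CES with ρ = -2, MRS = (o/a)^3.
Tangency: set MRS = p_a/p_o = 10/1.25 = 8.
So (o/a)^3 = 8; taking the cube root, o/a = 2, i.e. o = 2·a.
Substitute into the budget 10·a + 1.25·o = 25: 12.5·a = 25, so a* = 2 and o* = 2·2 = 4.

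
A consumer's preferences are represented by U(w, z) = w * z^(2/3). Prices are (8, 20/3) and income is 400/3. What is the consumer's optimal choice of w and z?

w* = 10, z* = 8

MU_w = z^(2/3) and MU_z = 2/3·w·z^(-1/3).
MRS = MU_w/MU_z = (1.5)·z/w.
Tangency: set MRS = p_w/p_z = 8/(20/3) = 1.2.
So (1.5)·z/w = 1.2, i.e. z = 0.8·w.
Substitute into the budget 8·w + (20/3)·z = 400/3: (40/3)·w = 400/3, so w* = 10.
Then z* = 0.8·10 = 8.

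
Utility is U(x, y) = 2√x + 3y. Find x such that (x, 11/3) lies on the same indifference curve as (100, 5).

x = 144

U(100, 5) = 35.
Set U(x, 11/3) = 35 and solve.
With y = 11/3: 2√x = 35 − 3·11/3 = 24, so √x = 12 and x = 144.
Check: U(144, 11/3) = 35.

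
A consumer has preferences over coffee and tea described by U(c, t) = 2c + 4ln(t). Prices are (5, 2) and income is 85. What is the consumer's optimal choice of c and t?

c* = 15, t* = 5

MU_c = 2, MU_t = 4/t.
MRS = 2 ÷ (4/t).
Tangency: set MRS = p_c/p_t = 5/2 = 2.5.
MRS depends only on t: 0.5·t = 2.5 ⇒ t* = 2.5/0.5 = 5.
From the budget, 5·c = 85 − 2·5 = 75, so c* = 15.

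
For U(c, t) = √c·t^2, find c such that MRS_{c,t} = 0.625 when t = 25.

MU_c = 0.5·c^(-0.5)·t^2 and MU_t = 2·√c·t.
MRS = MU_c/MU_t = (0.25)·t/c.
Substitute t = 25: MRS = 6.25/c. Setting 6.25/c = 0.625 gives c = 6.25/0.625 = 10.

c = 10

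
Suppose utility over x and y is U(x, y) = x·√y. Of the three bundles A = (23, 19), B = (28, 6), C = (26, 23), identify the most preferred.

Evaluate utility at each bundle:
U(A) = 100.255.
U(B) = 68.586.
U(C) = 124.692.
Highest utility is C, so C ≻ A ≻ B.

Bundle C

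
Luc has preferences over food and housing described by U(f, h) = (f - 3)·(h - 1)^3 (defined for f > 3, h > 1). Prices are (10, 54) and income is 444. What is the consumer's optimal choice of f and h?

MU_f = (h−1)^3, MU_h = 3·(f−3)·(h−1)^2.
MRS = (1/3)·(h−1)/(f−3).
Tangency: set MRS = p_f/p_h = 10/54 = 5/27.
So (1/3)·(h − 1)/(f − 3) = 5/27, i.e. (h − 1) = (5/9)·(f − 3).
Rewrite the budget in excess-of-subsistence terms: 10·(f − 3) + 54·(h − 1) = 444 − 10·3 − 54·1 = 360.
Substituting, 40·(f − 3) = 360, so f − 3 = 9 and f* = 12.
Then h − 1 = (5/9)·9 = 5, so h* = 6.

f* = 12, h* = 6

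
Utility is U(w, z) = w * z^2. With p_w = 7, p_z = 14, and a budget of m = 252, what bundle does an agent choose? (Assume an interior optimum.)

MU_w = z^2 and MU_z = 2·w·z.
MRS = MU_w/MU_z = (1/2)·z/w.
Tangency: set MRS = p_w/p_z = 7/14 = 0.5.
So (1/2)·z/w = 0.5, i.e. z = w.
Substitute into the budget 7·w + 14·z = 252: 21·w = 252, so w* = 12.
Then z* = 12.

w* = 12, z* = 12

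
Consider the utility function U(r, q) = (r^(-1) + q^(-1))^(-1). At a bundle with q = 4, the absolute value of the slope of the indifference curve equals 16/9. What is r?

r = 3

For CES with ρ = -1, MRS = (q/r)^2.
Setting (4/r)^2 = 16/9 gives 4/r = 4/3 and r = 3.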